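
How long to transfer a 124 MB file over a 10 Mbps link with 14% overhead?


Effective throughput = 10 * (1 - 14/100) = 8.6 Mbps
File size in Mb = 124 * 8 = 992 Mb
Time = 992 / 8.6
Time = 115.3488 seconds


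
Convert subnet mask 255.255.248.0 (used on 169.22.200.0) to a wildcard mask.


Subnet mask: 255.255.248.0
Wildcard = 255.255.255.255 - subnet mask
255 - 255 = 0
255 - 255 = 0
255 - 248 = 7
255 - 0 = 255
Wildcard: 0.0.7.255


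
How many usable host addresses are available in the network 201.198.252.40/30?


Host bits = 32 - 30 = 2
Total addresses = 2^2 = 4
Usable = total - 2 (network and broadcast)
Usable hosts: 2


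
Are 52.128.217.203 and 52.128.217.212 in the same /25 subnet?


Mask: 255.255.255.128
52.128.217.203 AND mask = 52.128.217.128
52.128.217.212 AND mask = 52.128.217.128
Yes, same subnet (52.128.217.128)


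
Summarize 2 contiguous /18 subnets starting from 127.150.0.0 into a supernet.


Original prefix: /18
Number of subnets: 2 = 2^1
New prefix = 18 - 1 = 17
Supernet: 127.150.0.0/17


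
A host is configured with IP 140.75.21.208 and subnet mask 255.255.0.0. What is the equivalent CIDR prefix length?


Binary: 11111111.11111111.00000000.00000000
Count leading 1s
Prefix: /16


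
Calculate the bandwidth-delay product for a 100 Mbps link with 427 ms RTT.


BDP = bandwidth * RTT
= 100 Mbps * 427 ms
= 100 * 1e6 * 427 / 1000 bits
= 42700000 bits
= 5337500 bytes
= 5212.4023 KB
BDP = 42700000 bits (5337500 bytes)


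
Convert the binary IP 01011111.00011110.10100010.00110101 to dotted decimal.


01011111 = 95
00011110 = 30
10100010 = 162
00110101 = 53
IP: 95.30.162.53


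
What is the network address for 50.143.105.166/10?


IP:   00110010.10001111.01101001.10100110
Mask: 11111111.11000000.00000000.00000000
AND operation:
Net:  00110010.10000000.00000000.00000000
Network: 50.128.0.0/10


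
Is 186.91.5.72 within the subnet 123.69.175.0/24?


Subnet network: 123.69.175.0
Test IP AND mask: 186.91.5.0
No, 186.91.5.72 is not in 123.69.175.0/24


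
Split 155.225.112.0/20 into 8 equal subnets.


New prefix = 20 + 3 = 23
Each subnet has 512 addresses
  155.225.112.0/23
  155.225.114.0/23
  155.225.116.0/23
  155.225.118.0/23
  155.225.120.0/23
  155.225.122.0/23
  155.225.124.0/23
  155.225.126.0/23
Subnets: 155.225.112.0/23, 155.225.114.0/23, 155.225.116.0/23, 155.225.118.0/23, 155.225.120.0/23, 155.225.122.0/23, 155.225.124.0/23, 155.225.126.0/23


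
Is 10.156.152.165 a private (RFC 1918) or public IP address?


RFC 1918 private ranges:
  10.0.0.0/8 (10.0.0.0 - 10.255.255.255)
  172.16.0.0/12 (172.16.0.0 - 172.31.255.255)
  192.168.0.0/16 (192.168.0.0 - 192.168.255.255)
Private (in 10.0.0.0/8)


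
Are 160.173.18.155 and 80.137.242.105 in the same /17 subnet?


Mask: 255.255.128.0
160.173.18.155 AND mask = 160.173.0.0
80.137.242.105 AND mask = 80.137.128.0
No, different subnets (160.173.0.0 vs 80.137.128.0)


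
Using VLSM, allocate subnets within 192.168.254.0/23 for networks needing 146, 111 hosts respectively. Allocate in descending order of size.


146 hosts -> /24 (254 usable): 192.168.254.0/24
111 hosts -> /25 (126 usable): 192.168.255.0/25
Allocation: 192.168.254.0/24 (146 hosts, 254 usable); 192.168.255.0/25 (111 hosts, 126 usable)


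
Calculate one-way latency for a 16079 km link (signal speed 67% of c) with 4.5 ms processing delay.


Speed = 0.67 * 3e5 km/s = 201000 km/s
Propagation delay = 16079 / 201000 = 0.08 s = 79.995 ms
Processing delay = 4.5 ms
Total one-way latency = 84.495 ms


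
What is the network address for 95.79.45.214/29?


IP:   01011111.01001111.00101101.11010110
Mask: 11111111.11111111.11111111.11111000
AND operation:
Net:  01011111.01001111.00101101.11010000
Network: 95.79.45.208/29


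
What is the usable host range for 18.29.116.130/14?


Network: 18.28.0.0
Broadcast: 18.31.255.255
First usable = network + 1
Last usable = broadcast - 1
Range: 18.28.0.1 to 18.31.255.254


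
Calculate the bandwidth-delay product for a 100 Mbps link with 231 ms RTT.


BDP = bandwidth * RTT
= 100 Mbps * 231 ms
= 100 * 1e6 * 231 / 1000 bits
= 23100000 bits
= 2887500 bytes
= 2819.8242 KB
BDP = 23100000 bits (2887500 bytes)


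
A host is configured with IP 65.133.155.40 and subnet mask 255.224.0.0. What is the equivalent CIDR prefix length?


Binary: 11111111.11100000.00000000.00000000
Count leading 1s
Prefix: /11


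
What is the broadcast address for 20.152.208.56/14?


Network: 20.152.0.0/14
Host bits = 18
Set all host bits to 1:
Broadcast: 20.155.255.255


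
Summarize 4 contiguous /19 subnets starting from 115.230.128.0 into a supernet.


Original prefix: /19
Number of subnets: 4 = 2^2
New prefix = 19 - 2 = 17
Supernet: 115.230.128.0/17


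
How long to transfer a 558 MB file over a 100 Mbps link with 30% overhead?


Effective throughput = 100 * (1 - 30/100) = 70 Mbps
File size in Mb = 558 * 8 = 4464 Mb
Time = 4464 / 70
Time = 63.7714 seconds


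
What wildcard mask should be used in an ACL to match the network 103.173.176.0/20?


Subnet mask: 255.255.240.0
Wildcard = 255.255.255.255 - subnet mask
255 - 255 = 0
255 - 255 = 0
255 - 240 = 15
255 - 0 = 255
Wildcard: 0.0.15.255


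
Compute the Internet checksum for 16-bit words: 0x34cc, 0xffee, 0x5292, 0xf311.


Sum all words (with carry folding):
+ 0x34cc = 0x34cc
+ 0xffee = 0x34bb
+ 0x5292 = 0x874d
+ 0xf311 = 0x7a5f
One's complement: ~0x7a5f
Checksum = 0x85a0


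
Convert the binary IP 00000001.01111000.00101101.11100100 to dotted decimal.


00000001 = 1
01111000 = 120
00101101 = 45
11100100 = 228
IP: 1.120.45.228


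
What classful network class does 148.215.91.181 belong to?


First octet: 148
Binary: 10010100
10xxxxxx -> Class B (128-191)
Class B, default mask 255.255.0.0 (/16)


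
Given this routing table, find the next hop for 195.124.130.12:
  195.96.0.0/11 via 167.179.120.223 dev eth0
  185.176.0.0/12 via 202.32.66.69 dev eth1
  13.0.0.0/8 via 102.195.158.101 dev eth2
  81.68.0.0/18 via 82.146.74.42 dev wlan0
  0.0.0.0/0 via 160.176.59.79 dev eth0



Longest prefix match for 195.124.130.12:
  /11 195.96.0.0: MATCH
  /12 185.176.0.0: no
  /8 13.0.0.0: no
  /18 81.68.0.0: no
  /0 0.0.0.0: MATCH
Selected: next-hop 167.179.120.223 via eth0 (matched /11)


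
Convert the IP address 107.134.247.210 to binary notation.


107 = 01101011
134 = 10000110
247 = 11110111
210 = 11010010
Binary: 01101011.10000110.11110111.11010010


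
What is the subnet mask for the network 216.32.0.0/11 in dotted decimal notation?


/11 means 11 network bits, 21 host bits
Binary: 11111111111000000000000000000000
Mask: 255.224.0.0


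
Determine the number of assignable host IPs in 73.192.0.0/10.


Host bits = 32 - 10 = 22
Total addresses = 2^22 = 4194304
Usable = total - 2 (network and broadcast)
Usable hosts: 4194302


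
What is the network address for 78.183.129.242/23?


IP:   01001110.10110111.10000001.11110010
Mask: 11111111.11111111.11111110.00000000
AND operation:
Net:  01001110.10110111.10000000.00000000
Network: 78.183.128.0/23


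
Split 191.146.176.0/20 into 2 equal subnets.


New prefix = 20 + 1 = 21
Each subnet has 2048 addresses
  191.146.176.0/21
  191.146.184.0/21
Subnets: 191.146.176.0/21, 191.146.184.0/21


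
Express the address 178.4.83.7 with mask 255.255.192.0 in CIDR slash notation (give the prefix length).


Binary: 11111111.11111111.11000000.00000000
Count leading 1s
Prefix: /18


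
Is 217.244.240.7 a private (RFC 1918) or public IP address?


RFC 1918 private ranges:
  10.0.0.0/8 (10.0.0.0 - 10.255.255.255)
  172.16.0.0/12 (172.16.0.0 - 172.31.255.255)
  192.168.0.0/16 (192.168.0.0 - 192.168.255.255)
Public (not in any RFC 1918 range)


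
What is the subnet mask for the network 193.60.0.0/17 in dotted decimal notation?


/17 means 17 network bits, 15 host bits
Binary: 11111111111111111000000000000000
Mask: 255.255.128.0


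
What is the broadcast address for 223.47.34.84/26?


Network: 223.47.34.64/26
Host bits = 6
Set all host bits to 1:
Broadcast: 223.47.34.127


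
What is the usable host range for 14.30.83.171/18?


Network: 14.30.64.0
Broadcast: 14.30.127.255
First usable = network + 1
Last usable = broadcast - 1
Range: 14.30.64.1 to 14.30.127.254


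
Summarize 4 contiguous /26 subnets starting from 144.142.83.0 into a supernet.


Original prefix: /26
Number of subnets: 4 = 2^2
New prefix = 26 - 2 = 24
Supernet: 144.142.83.0/24


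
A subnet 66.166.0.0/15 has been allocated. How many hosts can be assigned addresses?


Host bits = 32 - 15 = 17
Total addresses = 2^17 = 131072
Usable = total - 2 (network and broadcast)
Usable hosts: 131070


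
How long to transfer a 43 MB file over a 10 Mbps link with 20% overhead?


Effective throughput = 10 * (1 - 20/100) = 8 Mbps
File size in Mb = 43 * 8 = 344 Mb
Time = 344 / 8
Time = 43 seconds


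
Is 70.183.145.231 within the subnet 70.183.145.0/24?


Subnet network: 70.183.145.0
Test IP AND mask: 70.183.145.0
Yes, 70.183.145.231 is in 70.183.145.0/24


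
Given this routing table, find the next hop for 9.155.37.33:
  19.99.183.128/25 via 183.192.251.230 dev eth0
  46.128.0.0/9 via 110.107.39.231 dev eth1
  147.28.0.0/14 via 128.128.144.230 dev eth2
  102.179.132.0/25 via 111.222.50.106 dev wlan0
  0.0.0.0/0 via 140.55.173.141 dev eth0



Longest prefix match for 9.155.37.33:
  /25 19.99.183.128: no
  /9 46.128.0.0: no
  /14 147.28.0.0: no
  /25 102.179.132.0: no
  /0 0.0.0.0: MATCH
Selected: next-hop 140.55.173.141 via eth0 (matched /0)


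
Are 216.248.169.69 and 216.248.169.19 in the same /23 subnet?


Mask: 255.255.254.0
216.248.169.69 AND mask = 216.248.168.0
216.248.169.19 AND mask = 216.248.168.0
Yes, same subnet (216.248.168.0)


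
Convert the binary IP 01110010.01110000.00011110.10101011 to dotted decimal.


01110010 = 114
01110000 = 112
00011110 = 30
10101011 = 171
IP: 114.112.30.171


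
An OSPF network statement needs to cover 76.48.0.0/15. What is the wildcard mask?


Subnet mask: 255.254.0.0
Wildcard = 255.255.255.255 - subnet mask
255 - 255 = 0
255 - 254 = 1
255 - 0 = 255
255 - 0 = 255
Wildcard: 0.1.255.255


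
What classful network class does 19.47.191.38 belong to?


First octet: 19
Binary: 00010011
0xxxxxxx -> Class A (1-126)
Class A, default mask 255.0.0.0 (/8)


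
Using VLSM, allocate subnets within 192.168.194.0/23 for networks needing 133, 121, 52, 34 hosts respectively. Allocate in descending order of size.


133 hosts -> /24 (254 usable): 192.168.194.0/24
121 hosts -> /25 (126 usable): 192.168.195.0/25
52 hosts -> /26 (62 usable): 192.168.195.128/26
34 hosts -> /26 (62 usable): 192.168.195.192/26
Allocation: 192.168.194.0/24 (133 hosts, 254 usable); 192.168.195.0/25 (121 hosts, 126 usable); 192.168.195.128/26 (52 hosts, 62 usable); 192.168.195.192/26 (34 hosts, 62 usable)


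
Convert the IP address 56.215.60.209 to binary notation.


56 = 00111000
215 = 11010111
60 = 00111100
209 = 11010001
Binary: 00111000.11010111.00111100.11010001


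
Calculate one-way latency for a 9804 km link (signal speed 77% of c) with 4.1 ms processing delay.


Speed = 0.77 * 3e5 km/s = 231000 km/s
Propagation delay = 9804 / 231000 = 0.0424 s = 42.4416 ms
Processing delay = 4.1 ms
Total one-way latency = 46.5416 ms


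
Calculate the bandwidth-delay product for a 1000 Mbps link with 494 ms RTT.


BDP = bandwidth * RTT
= 1000 Mbps * 494 ms
= 1000 * 1e6 * 494 / 1000 bits
= 494000000 bits
= 61750000 bytes
= 60302.7344 KB
BDP = 494000000 bits (61750000 bytes)


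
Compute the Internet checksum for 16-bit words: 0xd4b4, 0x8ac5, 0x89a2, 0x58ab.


Sum all words (with carry folding):
+ 0xd4b4 = 0xd4b4
+ 0x8ac5 = 0x5f7a
+ 0x89a2 = 0xe91c
+ 0x58ab = 0x41c8
One's complement: ~0x41c8
Checksum = 0xbe37


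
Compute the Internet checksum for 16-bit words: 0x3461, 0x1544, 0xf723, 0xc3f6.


Sum all words (with carry folding):
+ 0x3461 = 0x3461
+ 0x1544 = 0x49a5
+ 0xf723 = 0x40c9
+ 0xc3f6 = 0x04c0
One's complement: ~0x04c0
Checksum = 0xfb3f


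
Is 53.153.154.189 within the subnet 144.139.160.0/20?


Subnet network: 144.139.160.0
Test IP AND mask: 53.153.144.0
No, 53.153.154.189 is not in 144.139.160.0/20


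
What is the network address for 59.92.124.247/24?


IP:   00111011.01011100.01111100.11110111
Mask: 11111111.11111111.11111111.00000000
AND operation:
Net:  00111011.01011100.01111100.00000000
Network: 59.92.124.0/24


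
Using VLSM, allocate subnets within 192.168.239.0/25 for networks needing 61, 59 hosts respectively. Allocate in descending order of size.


61 hosts -> /26 (62 usable): 192.168.239.0/26
59 hosts -> /26 (62 usable): 192.168.239.64/26
Allocation: 192.168.239.0/26 (61 hosts, 62 usable); 192.168.239.64/26 (59 hosts, 62 usable)


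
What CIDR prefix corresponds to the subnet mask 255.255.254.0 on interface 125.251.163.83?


Binary: 11111111.11111111.11111110.00000000
Count leading 1s
Prefix: /23


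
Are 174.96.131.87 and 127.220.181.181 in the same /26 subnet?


Mask: 255.255.255.192
174.96.131.87 AND mask = 174.96.131.64
127.220.181.181 AND mask = 127.220.181.128
No, different subnets (174.96.131.64 vs 127.220.181.128)


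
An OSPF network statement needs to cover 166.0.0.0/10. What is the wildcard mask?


Subnet mask: 255.192.0.0
Wildcard = 255.255.255.255 - subnet mask
255 - 255 = 0
255 - 192 = 63
255 - 0 = 255
255 - 0 = 255
Wildcard: 0.63.255.255


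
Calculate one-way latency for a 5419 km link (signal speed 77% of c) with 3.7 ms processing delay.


Speed = 0.77 * 3e5 km/s = 231000 km/s
Propagation delay = 5419 / 231000 = 0.0235 s = 23.4589 ms
Processing delay = 3.7 ms
Total one-way latency = 27.1589 ms


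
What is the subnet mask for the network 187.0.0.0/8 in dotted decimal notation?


/8 means 8 network bits, 24 host bits
Binary: 11111111000000000000000000000000
Mask: 255.0.0.0


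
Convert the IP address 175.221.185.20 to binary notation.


175 = 10101111
221 = 11011101
185 = 10111001
20 = 00010100
Binary: 10101111.11011101.10111001.00010100


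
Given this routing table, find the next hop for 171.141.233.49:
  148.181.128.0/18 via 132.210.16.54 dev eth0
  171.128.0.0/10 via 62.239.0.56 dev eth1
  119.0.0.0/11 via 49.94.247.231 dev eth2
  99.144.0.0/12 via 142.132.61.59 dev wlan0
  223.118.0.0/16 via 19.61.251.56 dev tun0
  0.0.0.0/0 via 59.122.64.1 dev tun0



Longest prefix match for 171.141.233.49:
  /18 148.181.128.0: no
  /10 171.128.0.0: MATCH
  /11 119.0.0.0: no
  /12 99.144.0.0: no
  /16 223.118.0.0: no
  /0 0.0.0.0: MATCH
Selected: next-hop 62.239.0.56 via eth1 (matched /10)


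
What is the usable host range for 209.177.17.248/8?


Network: 209.0.0.0
Broadcast: 209.255.255.255
First usable = network + 1
Last usable = broadcast - 1
Range: 209.0.0.1 to 209.255.255.254


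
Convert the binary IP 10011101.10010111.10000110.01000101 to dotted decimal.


10011101 = 157
10010111 = 151
10000110 = 134
01000101 = 69
IP: 157.151.134.69


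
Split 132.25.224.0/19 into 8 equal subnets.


New prefix = 19 + 3 = 22
Each subnet has 1024 addresses
  132.25.224.0/22
  132.25.228.0/22
  132.25.232.0/22
  132.25.236.0/22
  132.25.240.0/22
  132.25.244.0/22
  132.25.248.0/22
  132.25.252.0/22
Subnets: 132.25.224.0/22, 132.25.228.0/22, 132.25.232.0/22, 132.25.236.0/22, 132.25.240.0/22, 132.25.244.0/22, 132.25.248.0/22, 132.25.252.0/22


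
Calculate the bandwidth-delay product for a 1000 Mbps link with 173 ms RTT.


BDP = bandwidth * RTT
= 1000 Mbps * 173 ms
= 1000 * 1e6 * 173 / 1000 bits
= 173000000 bits
= 21625000 bytes
= 21118.1641 KB
BDP = 173000000 bits (21625000 bytes)


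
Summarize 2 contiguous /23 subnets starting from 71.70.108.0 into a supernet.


Original prefix: /23
Number of subnets: 2 = 2^1
New prefix = 23 - 1 = 22
Supernet: 71.70.108.0/22


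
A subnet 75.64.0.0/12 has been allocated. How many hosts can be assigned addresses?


Host bits = 32 - 12 = 20
Total addresses = 2^20 = 1048576
Usable = total - 2 (network and broadcast)
Usable hosts: 1048574


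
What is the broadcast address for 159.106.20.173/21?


Network: 159.106.16.0/21
Host bits = 11
Set all host bits to 1:
Broadcast: 159.106.23.255


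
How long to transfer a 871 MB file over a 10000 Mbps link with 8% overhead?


Effective throughput = 10000 * (1 - 8/100) = 9200 Mbps
File size in Mb = 871 * 8 = 6968 Mb
Time = 6968 / 9200
Time = 0.7574 seconds


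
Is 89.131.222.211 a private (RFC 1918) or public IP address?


RFC 1918 private ranges:
  10.0.0.0/8 (10.0.0.0 - 10.255.255.255)
  172.16.0.0/12 (172.16.0.0 - 172.31.255.255)
  192.168.0.0/16 (192.168.0.0 - 192.168.255.255)
Public (not in any RFC 1918 range)


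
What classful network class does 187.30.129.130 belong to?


First octet: 187
Binary: 10111011
10xxxxxx -> Class B (128-191)
Class B, default mask 255.255.0.0 (/16)


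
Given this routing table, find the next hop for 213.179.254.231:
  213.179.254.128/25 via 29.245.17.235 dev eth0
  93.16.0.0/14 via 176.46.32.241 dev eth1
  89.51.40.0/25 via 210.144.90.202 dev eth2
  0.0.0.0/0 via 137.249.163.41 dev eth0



Longest prefix match for 213.179.254.231:
  /25 213.179.254.128: MATCH
  /14 93.16.0.0: no
  /25 89.51.40.0: no
  /0 0.0.0.0: MATCH
Selected: next-hop 29.245.17.235 via eth0 (matched /25)


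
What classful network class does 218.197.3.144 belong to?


First octet: 218
Binary: 11011010
110xxxxx -> Class C (192-223)
Class C, default mask 255.255.255.0 (/24)


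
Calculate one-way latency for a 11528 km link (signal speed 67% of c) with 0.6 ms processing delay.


Speed = 0.67 * 3e5 km/s = 201000 km/s
Propagation delay = 11528 / 201000 = 0.0574 s = 57.3532 ms
Processing delay = 0.6 ms
Total one-way latency = 57.9532 ms


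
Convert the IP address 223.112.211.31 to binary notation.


223 = 11011111
112 = 01110000
211 = 11010011
31 = 00011111
Binary: 11011111.01110000.11010011.00011111


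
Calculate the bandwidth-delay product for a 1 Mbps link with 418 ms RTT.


BDP = bandwidth * RTT
= 1 Mbps * 418 ms
= 1 * 1e6 * 418 / 1000 bits
= 418000 bits
= 52250 bytes
= 51.0254 KB
BDP = 418000 bits (52250 bytes)


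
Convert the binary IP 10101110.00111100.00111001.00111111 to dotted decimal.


10101110 = 174
00111100 = 60
00111001 = 57
00111111 = 63
IP: 174.60.57.63


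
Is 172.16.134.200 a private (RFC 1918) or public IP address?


RFC 1918 private ranges:
  10.0.0.0/8 (10.0.0.0 - 10.255.255.255)
  172.16.0.0/12 (172.16.0.0 - 172.31.255.255)
  192.168.0.0/16 (192.168.0.0 - 192.168.255.255)
Private (in 172.16.0.0/12)


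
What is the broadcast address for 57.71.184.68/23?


Network: 57.71.184.0/23
Host bits = 9
Set all host bits to 1:
Broadcast: 57.71.185.255


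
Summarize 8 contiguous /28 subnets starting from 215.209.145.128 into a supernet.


Original prefix: /28
Number of subnets: 8 = 2^3
New prefix = 28 - 3 = 25
Supernet: 215.209.145.128/25


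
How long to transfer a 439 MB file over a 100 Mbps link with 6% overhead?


Effective throughput = 100 * (1 - 6/100) = 94 Mbps
File size in Mb = 439 * 8 = 3512 Mb
Time = 3512 / 94
Time = 37.3617 seconds


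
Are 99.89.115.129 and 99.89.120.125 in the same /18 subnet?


Mask: 255.255.192.0
99.89.115.129 AND mask = 99.89.64.0
99.89.120.125 AND mask = 99.89.64.0
Yes, same subnet (99.89.64.0)


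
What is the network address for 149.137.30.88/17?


IP:   10010101.10001001.00011110.01011000
Mask: 11111111.11111111.10000000.00000000
AND operation:
Net:  10010101.10001001.00000000.00000000
Network: 149.137.0.0/17


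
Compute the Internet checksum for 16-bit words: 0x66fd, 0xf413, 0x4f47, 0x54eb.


Sum all words (with carry folding):
+ 0x66fd = 0x66fd
+ 0xf413 = 0x5b11
+ 0x4f47 = 0xaa58
+ 0x54eb = 0xff43
One's complement: ~0xff43
Checksum = 0x00bc


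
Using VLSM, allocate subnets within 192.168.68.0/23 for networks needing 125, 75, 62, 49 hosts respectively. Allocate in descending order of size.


125 hosts -> /25 (126 usable): 192.168.68.0/25
75 hosts -> /25 (126 usable): 192.168.68.128/25
62 hosts -> /26 (62 usable): 192.168.69.0/26
49 hosts -> /26 (62 usable): 192.168.69.64/26
Allocation: 192.168.68.0/25 (125 hosts, 126 usable); 192.168.68.128/25 (75 hosts, 126 usable); 192.168.69.0/26 (62 hosts, 62 usable); 192.168.69.64/26 (49 hosts, 62 usable)


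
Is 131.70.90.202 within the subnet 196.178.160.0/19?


Subnet network: 196.178.160.0
Test IP AND mask: 131.70.64.0
No, 131.70.90.202 is not in 196.178.160.0/19


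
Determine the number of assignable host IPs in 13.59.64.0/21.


Host bits = 32 - 21 = 11
Total addresses = 2^11 = 2048
Usable = total - 2 (network and broadcast)
Usable hosts: 2046


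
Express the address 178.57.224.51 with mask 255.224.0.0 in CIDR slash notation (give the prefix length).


Binary: 11111111.11100000.00000000.00000000
Count leading 1s
Prefix: /11


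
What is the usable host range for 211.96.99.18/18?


Network: 211.96.64.0
Broadcast: 211.96.127.255
First usable = network + 1
Last usable = broadcast - 1
Range: 211.96.64.1 to 211.96.127.254


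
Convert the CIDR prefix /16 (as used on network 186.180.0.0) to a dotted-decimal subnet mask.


/16 means 16 network bits, 16 host bits
Binary: 11111111111111110000000000000000
Mask: 255.255.0.0


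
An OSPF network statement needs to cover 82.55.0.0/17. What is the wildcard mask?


Subnet mask: 255.255.128.0
Wildcard = 255.255.255.255 - subnet mask
255 - 255 = 0
255 - 255 = 0
255 - 128 = 127
255 - 0 = 255
Wildcard: 0.0.127.255


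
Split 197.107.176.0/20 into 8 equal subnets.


New prefix = 20 + 3 = 23
Each subnet has 512 addresses
  197.107.176.0/23
  197.107.178.0/23
  197.107.180.0/23
  197.107.182.0/23
  197.107.184.0/23
  197.107.186.0/23
  197.107.188.0/23
  197.107.190.0/23
Subnets: 197.107.176.0/23, 197.107.178.0/23, 197.107.180.0/23, 197.107.182.0/23, 197.107.184.0/23, 197.107.186.0/23, 197.107.188.0/23, 197.107.190.0/23


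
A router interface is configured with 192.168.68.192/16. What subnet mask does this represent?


/16 means 16 network bits, 16 host bits
Binary: 11111111111111110000000000000000
Mask: 255.255.0.0


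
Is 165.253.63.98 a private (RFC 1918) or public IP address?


RFC 1918 private ranges:
  10.0.0.0/8 (10.0.0.0 - 10.255.255.255)
  172.16.0.0/12 (172.16.0.0 - 172.31.255.255)
  192.168.0.0/16 (192.168.0.0 - 192.168.255.255)
Public (not in any RFC 1918 range)


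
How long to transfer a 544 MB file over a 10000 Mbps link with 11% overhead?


Effective throughput = 10000 * (1 - 11/100) = 8900 Mbps
File size in Mb = 544 * 8 = 4352 Mb
Time = 4352 / 8900
Time = 0.489 seconds


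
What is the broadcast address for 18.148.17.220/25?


Network: 18.148.17.128/25
Host bits = 7
Set all host bits to 1:
Broadcast: 18.148.17.255


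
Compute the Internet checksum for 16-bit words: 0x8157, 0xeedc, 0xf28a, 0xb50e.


Sum all words (with carry folding):
+ 0x8157 = 0x8157
+ 0xeedc = 0x7034
+ 0xf28a = 0x62bf
+ 0xb50e = 0x17ce
One's complement: ~0x17ce
Checksum = 0xe831


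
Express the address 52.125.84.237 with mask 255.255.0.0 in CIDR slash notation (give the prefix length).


Binary: 11111111.11111111.00000000.00000000
Count leading 1s
Prefix: /16


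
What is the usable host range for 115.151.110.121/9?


Network: 115.128.0.0
Broadcast: 115.255.255.255
First usable = network + 1
Last usable = broadcast - 1
Range: 115.128.0.1 to 115.255.255.254


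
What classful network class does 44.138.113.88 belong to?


First octet: 44
Binary: 00101100
0xxxxxxx -> Class A (1-126)
Class A, default mask 255.0.0.0 (/8)


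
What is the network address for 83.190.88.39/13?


IP:   01010011.10111110.01011000.00100111
Mask: 11111111.11111000.00000000.00000000
AND operation:
Net:  01010011.10111000.00000000.00000000
Network: 83.184.0.0/13


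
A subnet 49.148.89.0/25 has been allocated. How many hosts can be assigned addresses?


Host bits = 32 - 25 = 7
Total addresses = 2^7 = 128
Usable = total - 2 (network and broadcast)
Usable hosts: 126


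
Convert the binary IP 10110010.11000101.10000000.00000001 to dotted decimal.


10110010 = 178
11000101 = 197
10000000 = 128
00000001 = 1
IP: 178.197.128.1


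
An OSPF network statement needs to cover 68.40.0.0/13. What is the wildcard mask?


Subnet mask: 255.248.0.0
Wildcard = 255.255.255.255 - subnet mask
255 - 255 = 0
255 - 248 = 7
255 - 0 = 255
255 - 0 = 255
Wildcard: 0.7.255.255


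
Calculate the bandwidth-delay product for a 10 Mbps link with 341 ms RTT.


BDP = bandwidth * RTT
= 10 Mbps * 341 ms
= 10 * 1e6 * 341 / 1000 bits
= 3410000 bits
= 426250 bytes
= 416.2598 KB
BDP = 3410000 bits (426250 bytes)


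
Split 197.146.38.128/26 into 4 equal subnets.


New prefix = 26 + 2 = 28
Each subnet has 16 addresses
  197.146.38.128/28
  197.146.38.144/28
  197.146.38.160/28
  197.146.38.176/28
Subnets: 197.146.38.128/28, 197.146.38.144/28, 197.146.38.160/28, 197.146.38.176/28


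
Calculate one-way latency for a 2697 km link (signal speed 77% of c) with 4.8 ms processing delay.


Speed = 0.77 * 3e5 km/s = 231000 km/s
Propagation delay = 2697 / 231000 = 0.0117 s = 11.6753 ms
Processing delay = 4.8 ms
Total one-way latency = 16.4753 ms


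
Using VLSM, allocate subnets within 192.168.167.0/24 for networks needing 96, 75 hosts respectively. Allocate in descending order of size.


96 hosts -> /25 (126 usable): 192.168.167.0/25
75 hosts -> /25 (126 usable): 192.168.167.128/25
Allocation: 192.168.167.0/25 (96 hosts, 126 usable); 192.168.167.128/25 (75 hosts, 126 usable)


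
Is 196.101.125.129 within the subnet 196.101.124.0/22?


Subnet network: 196.101.124.0
Test IP AND mask: 196.101.124.0
Yes, 196.101.125.129 is in 196.101.124.0/22


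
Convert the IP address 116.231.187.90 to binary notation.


116 = 01110100
231 = 11100111
187 = 10111011
90 = 01011010
Binary: 01110100.11100111.10111011.01011010


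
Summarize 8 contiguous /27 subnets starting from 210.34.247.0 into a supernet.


Original prefix: /27
Number of subnets: 8 = 2^3
New prefix = 27 - 3 = 24
Supernet: 210.34.247.0/24


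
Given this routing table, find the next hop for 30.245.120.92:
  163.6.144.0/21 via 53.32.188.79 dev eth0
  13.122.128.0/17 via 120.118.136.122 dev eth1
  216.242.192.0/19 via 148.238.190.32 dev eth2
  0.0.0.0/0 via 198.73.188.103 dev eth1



Longest prefix match for 30.245.120.92:
  /21 163.6.144.0: no
  /17 13.122.128.0: no
  /19 216.242.192.0: no
  /0 0.0.0.0: MATCH
Selected: next-hop 198.73.188.103 via eth1 (matched /0)


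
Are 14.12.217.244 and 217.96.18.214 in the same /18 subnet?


Mask: 255.255.192.0
14.12.217.244 AND mask = 14.12.192.0
217.96.18.214 AND mask = 217.96.0.0
No, different subnets (14.12.192.0 vs 217.96.0.0)


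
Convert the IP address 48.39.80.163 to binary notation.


48 = 00110000
39 = 00100111
80 = 01010000
163 = 10100011
Binary: 00110000.00100111.01010000.10100011


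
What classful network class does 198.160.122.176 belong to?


First octet: 198
Binary: 11000110
110xxxxx -> Class C (192-223)
Class C, default mask 255.255.255.0 (/24)


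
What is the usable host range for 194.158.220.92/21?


Network: 194.158.216.0
Broadcast: 194.158.223.255
First usable = network + 1
Last usable = broadcast - 1
Range: 194.158.216.1 to 194.158.223.254


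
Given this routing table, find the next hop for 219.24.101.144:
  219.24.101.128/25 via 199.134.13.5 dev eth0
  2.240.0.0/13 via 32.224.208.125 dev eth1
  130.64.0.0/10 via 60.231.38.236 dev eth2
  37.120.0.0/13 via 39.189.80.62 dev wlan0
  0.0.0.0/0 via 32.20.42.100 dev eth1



Longest prefix match for 219.24.101.144:
  /25 219.24.101.128: MATCH
  /13 2.240.0.0: no
  /10 130.64.0.0: no
  /13 37.120.0.0: no
  /0 0.0.0.0: MATCH
Selected: next-hop 199.134.13.5 via eth0 (matched /25)


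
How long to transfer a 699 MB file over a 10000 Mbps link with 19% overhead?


Effective throughput = 10000 * (1 - 19/100) = 8100.0 Mbps
File size in Mb = 699 * 8 = 5592 Mb
Time = 5592 / 8100.0
Time = 0.6904 seconds


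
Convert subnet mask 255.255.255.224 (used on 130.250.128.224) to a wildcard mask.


Subnet mask: 255.255.255.224
Wildcard = 255.255.255.255 - subnet mask
255 - 255 = 0
255 - 255 = 0
255 - 255 = 0
255 - 224 = 31
Wildcard: 0.0.0.31


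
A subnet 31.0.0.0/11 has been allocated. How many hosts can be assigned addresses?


Host bits = 32 - 11 = 21
Total addresses = 2^21 = 2097152
Usable = total - 2 (network and broadcast)
Usable hosts: 2097150


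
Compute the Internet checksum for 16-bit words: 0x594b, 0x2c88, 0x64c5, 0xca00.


Sum all words (with carry folding):
+ 0x594b = 0x594b
+ 0x2c88 = 0x85d3
+ 0x64c5 = 0xea98
+ 0xca00 = 0xb499
One's complement: ~0xb499
Checksum = 0x4b66


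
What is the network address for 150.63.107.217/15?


IP:   10010110.00111111.01101011.11011001
Mask: 11111111.11111110.00000000.00000000
AND operation:
Net:  10010110.00111110.00000000.00000000
Network: 150.62.0.0/15


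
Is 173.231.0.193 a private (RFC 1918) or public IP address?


RFC 1918 private ranges:
  10.0.0.0/8 (10.0.0.0 - 10.255.255.255)
  172.16.0.0/12 (172.16.0.0 - 172.31.255.255)
  192.168.0.0/16 (192.168.0.0 - 192.168.255.255)
Public (not in any RFC 1918 range)


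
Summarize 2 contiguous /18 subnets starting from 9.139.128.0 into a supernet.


Original prefix: /18
Number of subnets: 2 = 2^1
New prefix = 18 - 1 = 17
Supernet: 9.139.128.0/17


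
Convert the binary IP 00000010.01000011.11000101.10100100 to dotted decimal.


00000010 = 2
01000011 = 67
11000101 = 197
10100100 = 164
IP: 2.67.197.164


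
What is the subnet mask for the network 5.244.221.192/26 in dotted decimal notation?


/26 means 26 network bits, 6 host bits
Binary: 11111111111111111111111111000000
Mask: 255.255.255.192


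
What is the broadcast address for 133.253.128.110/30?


Network: 133.253.128.108/30
Host bits = 2
Set all host bits to 1:
Broadcast: 133.253.128.111


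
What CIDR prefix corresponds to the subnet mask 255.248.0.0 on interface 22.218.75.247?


Binary: 11111111.11111000.00000000.00000000
Count leading 1s
Prefix: /13


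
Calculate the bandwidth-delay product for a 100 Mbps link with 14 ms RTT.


BDP = bandwidth * RTT
= 100 Mbps * 14 ms
= 100 * 1e6 * 14 / 1000 bits
= 1400000 bits
= 175000 bytes
= 170.8984 KB
BDP = 1400000 bits (175000 bytes)


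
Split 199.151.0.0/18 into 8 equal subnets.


New prefix = 18 + 3 = 21
Each subnet has 2048 addresses
  199.151.0.0/21
  199.151.8.0/21
  199.151.16.0/21
  199.151.24.0/21
  199.151.32.0/21
  199.151.40.0/21
  199.151.48.0/21
  199.151.56.0/21
Subnets: 199.151.0.0/21, 199.151.8.0/21, 199.151.16.0/21, 199.151.24.0/21, 199.151.32.0/21, 199.151.40.0/21, 199.151.48.0/21, 199.151.56.0/21


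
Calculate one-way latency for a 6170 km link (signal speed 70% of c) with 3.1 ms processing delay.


Speed = 0.7 * 3e5 km/s = 210000 km/s
Propagation delay = 6170 / 210000 = 0.0294 s = 29.381 ms
Processing delay = 3.1 ms
Total one-way latency = 32.481 ms


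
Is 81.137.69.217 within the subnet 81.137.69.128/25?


Subnet network: 81.137.69.128
Test IP AND mask: 81.137.69.128
Yes, 81.137.69.217 is in 81.137.69.128/25


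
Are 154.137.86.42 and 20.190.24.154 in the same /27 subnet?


Mask: 255.255.255.224
154.137.86.42 AND mask = 154.137.86.32
20.190.24.154 AND mask = 20.190.24.128
No, different subnets (154.137.86.32 vs 20.190.24.128)


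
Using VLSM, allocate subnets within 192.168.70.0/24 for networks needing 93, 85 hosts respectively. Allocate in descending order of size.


93 hosts -> /25 (126 usable): 192.168.70.0/25
85 hosts -> /25 (126 usable): 192.168.70.128/25
Allocation: 192.168.70.0/25 (93 hosts, 126 usable); 192.168.70.128/25 (85 hosts, 126 usable)


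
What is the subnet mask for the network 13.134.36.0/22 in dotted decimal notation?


/22 means 22 network bits, 10 host bits
Binary: 11111111111111111111110000000000
Mask: 255.255.252.0


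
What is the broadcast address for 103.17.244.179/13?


Network: 103.16.0.0/13
Host bits = 19
Set all host bits to 1:
Broadcast: 103.23.255.255


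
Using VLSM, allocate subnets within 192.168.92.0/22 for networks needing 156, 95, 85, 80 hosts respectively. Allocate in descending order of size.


156 hosts -> /24 (254 usable): 192.168.92.0/24
95 hosts -> /25 (126 usable): 192.168.93.0/25
85 hosts -> /25 (126 usable): 192.168.93.128/25
80 hosts -> /25 (126 usable): 192.168.94.0/25
Allocation: 192.168.92.0/24 (156 hosts, 254 usable); 192.168.93.0/25 (95 hosts, 126 usable); 192.168.93.128/25 (85 hosts, 126 usable); 192.168.94.0/25 (80 hosts, 126 usable)


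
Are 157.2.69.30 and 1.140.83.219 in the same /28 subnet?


Mask: 255.255.255.240
157.2.69.30 AND mask = 157.2.69.16
1.140.83.219 AND mask = 1.140.83.208
No, different subnets (157.2.69.16 vs 1.140.83.208)


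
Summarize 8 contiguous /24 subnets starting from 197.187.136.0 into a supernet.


Original prefix: /24
Number of subnets: 8 = 2^3
New prefix = 24 - 3 = 21
Supernet: 197.187.136.0/21


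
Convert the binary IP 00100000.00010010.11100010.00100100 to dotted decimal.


00100000 = 32
00010010 = 18
11100010 = 226
00100100 = 36
IP: 32.18.226.36


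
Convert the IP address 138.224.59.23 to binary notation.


138 = 10001010
224 = 11100000
59 = 00111011
23 = 00010111
Binary: 10001010.11100000.00111011.00010111


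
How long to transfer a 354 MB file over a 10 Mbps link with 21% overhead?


Effective throughput = 10 * (1 - 21/100) = 7.9 Mbps
File size in Mb = 354 * 8 = 2832 Mb
Time = 2832 / 7.9
Time = 358.481 seconds


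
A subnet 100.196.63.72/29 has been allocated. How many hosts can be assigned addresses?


Host bits = 32 - 29 = 3
Total addresses = 2^3 = 8
Usable = total - 2 (network and broadcast)
Usable hosts: 6


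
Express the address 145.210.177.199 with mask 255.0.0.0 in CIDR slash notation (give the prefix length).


Binary: 11111111.00000000.00000000.00000000
Count leading 1s
Prefix: /8


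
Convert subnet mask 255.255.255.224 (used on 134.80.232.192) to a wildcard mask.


Subnet mask: 255.255.255.224
Wildcard = 255.255.255.255 - subnet mask
255 - 255 = 0
255 - 255 = 0
255 - 255 = 0
255 - 224 = 31
Wildcard: 0.0.0.31


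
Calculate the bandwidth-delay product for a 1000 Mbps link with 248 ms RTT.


BDP = bandwidth * RTT
= 1000 Mbps * 248 ms
= 1000 * 1e6 * 248 / 1000 bits
= 248000000 bits
= 31000000 bytes
= 30273.4375 KB
BDP = 248000000 bits (31000000 bytes)


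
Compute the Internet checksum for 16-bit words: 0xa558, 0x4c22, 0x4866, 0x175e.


Sum all words (with carry folding):
+ 0xa558 = 0xa558
+ 0x4c22 = 0xf17a
+ 0x4866 = 0x39e1
+ 0x175e = 0x513f
One's complement: ~0x513f
Checksum = 0xaec0


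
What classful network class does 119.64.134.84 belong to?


First octet: 119
Binary: 01110111
0xxxxxxx -> Class A (1-126)
Class A, default mask 255.0.0.0 (/8)


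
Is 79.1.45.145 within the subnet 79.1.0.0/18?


Subnet network: 79.1.0.0
Test IP AND mask: 79.1.0.0
Yes, 79.1.45.145 is in 79.1.0.0/18


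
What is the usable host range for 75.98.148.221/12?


Network: 75.96.0.0
Broadcast: 75.111.255.255
First usable = network + 1
Last usable = broadcast - 1
Range: 75.96.0.1 to 75.111.255.254


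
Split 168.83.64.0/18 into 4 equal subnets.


New prefix = 18 + 2 = 20
Each subnet has 4096 addresses
  168.83.64.0/20
  168.83.80.0/20
  168.83.96.0/20
  168.83.112.0/20
Subnets: 168.83.64.0/20, 168.83.80.0/20, 168.83.96.0/20, 168.83.112.0/20


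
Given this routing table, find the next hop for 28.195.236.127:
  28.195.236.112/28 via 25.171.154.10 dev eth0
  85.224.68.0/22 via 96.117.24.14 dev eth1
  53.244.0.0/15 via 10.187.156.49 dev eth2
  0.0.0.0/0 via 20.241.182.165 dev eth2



Longest prefix match for 28.195.236.127:
  /28 28.195.236.112: MATCH
  /22 85.224.68.0: no
  /15 53.244.0.0: no
  /0 0.0.0.0: MATCH
Selected: next-hop 25.171.154.10 via eth0 (matched /28)


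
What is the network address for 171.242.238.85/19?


IP:   10101011.11110010.11101110.01010101
Mask: 11111111.11111111.11100000.00000000
AND operation:
Net:  10101011.11110010.11100000.00000000
Network: 171.242.224.0/19


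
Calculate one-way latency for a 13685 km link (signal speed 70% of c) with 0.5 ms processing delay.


Speed = 0.7 * 3e5 km/s = 210000 km/s
Propagation delay = 13685 / 210000 = 0.0652 s = 65.1667 ms
Processing delay = 0.5 ms
Total one-way latency = 65.6667 ms


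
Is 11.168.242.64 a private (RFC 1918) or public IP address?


RFC 1918 private ranges:
  10.0.0.0/8 (10.0.0.0 - 10.255.255.255)
  172.16.0.0/12 (172.16.0.0 - 172.31.255.255)
  192.168.0.0/16 (192.168.0.0 - 192.168.255.255)
Public (not in any RFC 1918 range)


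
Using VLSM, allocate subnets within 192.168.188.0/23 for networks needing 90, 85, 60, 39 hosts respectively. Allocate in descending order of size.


90 hosts -> /25 (126 usable): 192.168.188.0/25
85 hosts -> /25 (126 usable): 192.168.188.128/25
60 hosts -> /26 (62 usable): 192.168.189.0/26
39 hosts -> /26 (62 usable): 192.168.189.64/26
Allocation: 192.168.188.0/25 (90 hosts, 126 usable); 192.168.188.128/25 (85 hosts, 126 usable); 192.168.189.0/26 (60 hosts, 62 usable); 192.168.189.64/26 (39 hosts, 62 usable)


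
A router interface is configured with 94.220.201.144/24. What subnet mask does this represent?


/24 means 24 network bits, 8 host bits
Binary: 11111111111111111111111100000000
Mask: 255.255.255.0


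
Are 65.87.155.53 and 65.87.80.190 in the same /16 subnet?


Mask: 255.255.0.0
65.87.155.53 AND mask = 65.87.0.0
65.87.80.190 AND mask = 65.87.0.0
Yes, same subnet (65.87.0.0)


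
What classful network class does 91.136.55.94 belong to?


First octet: 91
Binary: 01011011
0xxxxxxx -> Class A (1-126)
Class A, default mask 255.0.0.0 (/8)


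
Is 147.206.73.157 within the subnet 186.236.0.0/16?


Subnet network: 186.236.0.0
Test IP AND mask: 147.206.0.0
No, 147.206.73.157 is not in 186.236.0.0/16


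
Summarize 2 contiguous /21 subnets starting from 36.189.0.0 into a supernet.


Original prefix: /21
Number of subnets: 2 = 2^1
New prefix = 21 - 1 = 20
Supernet: 36.189.0.0/20


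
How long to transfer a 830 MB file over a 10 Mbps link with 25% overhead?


Effective throughput = 10 * (1 - 25/100) = 7.5 Mbps
File size in Mb = 830 * 8 = 6640 Mb
Time = 6640 / 7.5
Time = 885.3333 seconds


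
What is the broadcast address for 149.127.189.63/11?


Network: 149.96.0.0/11
Host bits = 21
Set all host bits to 1:
Broadcast: 149.127.255.255


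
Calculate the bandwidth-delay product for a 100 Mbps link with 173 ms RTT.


BDP = bandwidth * RTT
= 100 Mbps * 173 ms
= 100 * 1e6 * 173 / 1000 bits
= 17300000 bits
= 2162500 bytes
= 2111.8164 KB
BDP = 17300000 bits (2162500 bytes)


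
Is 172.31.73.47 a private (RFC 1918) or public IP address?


RFC 1918 private ranges:
  10.0.0.0/8 (10.0.0.0 - 10.255.255.255)
  172.16.0.0/12 (172.16.0.0 - 172.31.255.255)
  192.168.0.0/16 (192.168.0.0 - 192.168.255.255)
Private (in 172.16.0.0/12)


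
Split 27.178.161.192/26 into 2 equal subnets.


New prefix = 26 + 1 = 27
Each subnet has 32 addresses
  27.178.161.192/27
  27.178.161.224/27
Subnets: 27.178.161.192/27, 27.178.161.224/27


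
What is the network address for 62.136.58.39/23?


IP:   00111110.10001000.00111010.00100111
Mask: 11111111.11111111.11111110.00000000
AND operation:
Net:  00111110.10001000.00111010.00000000
Network: 62.136.58.0/23


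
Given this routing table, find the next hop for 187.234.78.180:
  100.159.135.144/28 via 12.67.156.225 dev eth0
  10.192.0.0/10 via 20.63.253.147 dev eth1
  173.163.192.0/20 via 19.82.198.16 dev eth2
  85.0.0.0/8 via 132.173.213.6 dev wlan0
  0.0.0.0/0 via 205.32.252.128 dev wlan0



Longest prefix match for 187.234.78.180:
  /28 100.159.135.144: no
  /10 10.192.0.0: no
  /20 173.163.192.0: no
  /8 85.0.0.0: no
  /0 0.0.0.0: MATCH
Selected: next-hop 205.32.252.128 via wlan0 (matched /0)
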